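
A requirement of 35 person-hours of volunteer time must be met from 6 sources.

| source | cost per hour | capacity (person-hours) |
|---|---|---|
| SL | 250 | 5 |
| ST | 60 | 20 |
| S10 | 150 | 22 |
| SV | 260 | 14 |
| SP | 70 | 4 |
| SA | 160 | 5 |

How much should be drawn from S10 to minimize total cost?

Use sources in increasing cost order.
Take 20 from ST at 60 → need 15 more.
Take 4 from SP at 70 → need 11 more.
S10 (150): take the remaining 11 → done.
SA, SL, SV: unused.

11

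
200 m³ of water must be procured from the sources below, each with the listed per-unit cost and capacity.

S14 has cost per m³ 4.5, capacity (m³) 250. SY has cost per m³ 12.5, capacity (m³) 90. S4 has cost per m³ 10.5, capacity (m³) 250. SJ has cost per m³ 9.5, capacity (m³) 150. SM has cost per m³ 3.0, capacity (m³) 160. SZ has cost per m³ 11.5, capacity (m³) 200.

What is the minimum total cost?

Use sources in increasing cost order.
SM (3.0): use full 160 ; 40 m³ to go.
S14 (4.5): take the remaining 40 ; done.
SJ, S4, SZ, SY: unused.
Cost = 160×3.0 + 40×4.5 = 660.

660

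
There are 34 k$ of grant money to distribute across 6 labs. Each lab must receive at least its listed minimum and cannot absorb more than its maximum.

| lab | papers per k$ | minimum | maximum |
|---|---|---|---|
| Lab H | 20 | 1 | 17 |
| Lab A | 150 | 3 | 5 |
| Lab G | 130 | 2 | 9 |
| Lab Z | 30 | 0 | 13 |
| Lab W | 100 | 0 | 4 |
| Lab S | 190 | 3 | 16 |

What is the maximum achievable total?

5280

Meeting every minimum uses 1+3+2+0+0+3 = 9 k$, leaving 25.
Highest papers per k$ first: Lab S 190 > Lab A 150 > Lab G 130 > Lab W 100 > Lab Z 30 > Lab H 20.
Lab S takes 13 more to reach its cap of 16 → 12 left.
Lab A: +2 to 5 (cap) → 10 left.
Give Lab G 7 more to hit its cap of 9 → 3 left.
Lab W has room for 4 more but only 3 remain, so it gets 3.
Total = 20×1 + 150×5 + 130×9 + 100×3 + 190×16 = 5280.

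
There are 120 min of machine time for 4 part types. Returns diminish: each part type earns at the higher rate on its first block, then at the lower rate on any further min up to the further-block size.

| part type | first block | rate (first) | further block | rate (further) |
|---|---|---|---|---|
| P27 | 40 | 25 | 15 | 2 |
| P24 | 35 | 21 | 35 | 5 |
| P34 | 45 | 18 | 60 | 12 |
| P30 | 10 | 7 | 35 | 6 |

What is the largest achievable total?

Treat each block as its own option and order by rate: P27/tier1 25 > P24/tier1 21 > P34/tier1 18 > P34/tier2 12 > P30/tier1 7 > P30/tier2 6 > P24/tier2 5 > P27/tier2 2.
Fill P27 tier1 block (40 at 25) — 80 left.
P24 tier1 at 21: fill all 35 — 45 left.
P34 tier1 at 18: fill all 45 — 0 left.
Total = 25×40 + 21×35 + 18×45 = 2545.

2545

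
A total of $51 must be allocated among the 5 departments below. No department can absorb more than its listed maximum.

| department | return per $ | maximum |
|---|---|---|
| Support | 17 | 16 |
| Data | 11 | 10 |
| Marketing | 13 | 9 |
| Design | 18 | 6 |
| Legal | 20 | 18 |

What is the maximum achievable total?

Rank by return per $: Legal 20 > Design 18 > Support 17 > Marketing 13 > Data 11.
Give Legal 18 to hit its cap of 18 ; 33 left.
Give Design 6 to hit its cap of 6 ; 27 left.
Support takes 16 to reach its cap of 16 ; 11 left.
Give Marketing 9 to hit its cap of 9 ; 2 left.
Data: +2 (room for 10) → 2. Pool exhausted.
Total = 17×16 + 11×2 + 13×9 + 18×6 + 20×18 = 879.

879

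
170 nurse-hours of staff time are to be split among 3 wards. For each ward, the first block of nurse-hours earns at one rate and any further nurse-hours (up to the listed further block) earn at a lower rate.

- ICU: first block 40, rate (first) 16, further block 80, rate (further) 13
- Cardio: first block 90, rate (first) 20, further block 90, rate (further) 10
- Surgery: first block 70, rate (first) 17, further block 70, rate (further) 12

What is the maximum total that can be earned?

Order all 6 blocks by rate: Cardio/T1 20 > Surgery/T1 17 > ICU/T1 16 > ICU/T2 13 > Surgery/T2 12 > Cardio/T2 10.
Fill Cardio T1 block (90 at 20) → 80 left.
Fill Surgery T1 block (70 at 17) → 10 left.
ICU/T1: +10 of 40 at 16; pool empty.
Total = 20×90 + 17×70 + 16×10 = 3150.

3150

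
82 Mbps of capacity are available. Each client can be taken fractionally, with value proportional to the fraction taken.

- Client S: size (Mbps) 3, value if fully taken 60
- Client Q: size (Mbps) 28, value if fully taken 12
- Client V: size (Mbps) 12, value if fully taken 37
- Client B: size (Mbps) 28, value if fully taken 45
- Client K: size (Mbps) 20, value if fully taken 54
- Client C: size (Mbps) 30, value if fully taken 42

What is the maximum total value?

222.6

Rank by value-to-size ratio: Client S 60/3≈20, Client V 37/12≈3.08, Client K 54/20≈2.7, Client B 45/28≈1.61, Client C 42/30≈1.4, Client Q 12/28≈0.429.
Client S: take in full, 3 Mbps for value 60 ; 79 left.
All 12 Mbps of Client V fit (value 37) ; 67 remain.
Take all of Client K (20 Mbps, value 54) ; 47 Mbps left.
Take all of Client B (28 Mbps, value 45) ; 19 Mbps left.
Fill the last 19 Mbps with part of Client C: 19/30 of it earns 26.6.
Total value = 222.6.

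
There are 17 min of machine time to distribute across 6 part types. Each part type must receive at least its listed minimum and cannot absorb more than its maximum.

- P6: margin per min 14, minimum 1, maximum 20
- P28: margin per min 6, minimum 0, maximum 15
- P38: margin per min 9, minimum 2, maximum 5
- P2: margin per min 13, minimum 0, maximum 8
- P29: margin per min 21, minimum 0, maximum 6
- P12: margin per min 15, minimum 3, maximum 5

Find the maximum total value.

Meeting every minimum uses 1+0+2+0+0+3 = 6 min, leaving 11.
Rank by margin per min: P29 21 > P12 15 > P6 14 > P2 13 > P38 9 > P28 6.
Give P29 6 more to hit its cap of 6 → 5 left.
Give P12 2 more to hit its cap of 5 → 3 left.
P6: +3 (room for 19) → 4. Pool exhausted.
Total = 14×4 + 9×2 + 21×6 + 15×5 = 275.

275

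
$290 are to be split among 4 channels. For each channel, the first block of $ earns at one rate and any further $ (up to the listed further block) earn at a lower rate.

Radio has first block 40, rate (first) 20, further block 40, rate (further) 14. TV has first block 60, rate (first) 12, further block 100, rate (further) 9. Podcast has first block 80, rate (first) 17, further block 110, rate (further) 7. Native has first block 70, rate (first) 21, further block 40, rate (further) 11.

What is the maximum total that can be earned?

Rank every tier by rate: Native/T1 21 > Radio/T1 20 > Podcast/T1 17 > Radio/T2 14 > TV/T1 12 > Native/T2 11 > TV/T2 9 > Podcast/T2 7.
Native T1 at 21: fill all 70 → 220 left.
Radio/T1 (20): +40 → 180 left.
Fill Podcast T1 block (80 at 17) → 100 left.
Radio/T2 (14): +40 → 60 left.
Fill TV T1 block (60 at 12) → 0 left.
Total = 21×70 + 20×40 + 17×80 + 14×40 + 12×60 = 4910.

4910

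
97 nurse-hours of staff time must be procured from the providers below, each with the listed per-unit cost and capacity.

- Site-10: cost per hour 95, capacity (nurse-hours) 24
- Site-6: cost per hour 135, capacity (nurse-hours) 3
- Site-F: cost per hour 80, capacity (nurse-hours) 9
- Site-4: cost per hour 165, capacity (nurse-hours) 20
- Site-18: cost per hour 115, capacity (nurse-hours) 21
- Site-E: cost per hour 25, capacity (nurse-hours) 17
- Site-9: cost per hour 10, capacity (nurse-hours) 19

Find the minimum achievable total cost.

7095

Fill from the cheapest provider first.
Site-9 (10): use full 19 ; 78 nurse-hours to go.
Take 17 from Site-E at 25 ; need 61 more.
Site-F (80): use full 9 ; 52 nurse-hours to go.
Site-10 at 95: take all 24 nurse-hours ; 28 still needed.
Take 21 from Site-18 at 115 ; need 7 more.
Site-6 at 135: take all 3 nurse-hours ; 4 still needed.
Site-4 (165): take the remaining 4 ; done.
Cost = 19×10 + 17×25 + 9×80 + 24×95 + 21×115 + 3×135 + 4×165 = 7095.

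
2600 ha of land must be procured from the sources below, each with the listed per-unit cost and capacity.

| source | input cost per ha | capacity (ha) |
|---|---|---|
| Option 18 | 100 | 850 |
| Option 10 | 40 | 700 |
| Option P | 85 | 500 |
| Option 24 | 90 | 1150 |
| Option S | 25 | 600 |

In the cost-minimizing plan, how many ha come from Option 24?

800

Fill from the cheapest source first.
Option S at 25: take all 600 ha ; 2000 still needed.
Option 10 (40): use full 700 ; 1300 ha to go.
Option P at 85: take all 500 ha ; 800 still needed.
Option 24 (90): take the remaining 800 ; done.
Option 18: unused.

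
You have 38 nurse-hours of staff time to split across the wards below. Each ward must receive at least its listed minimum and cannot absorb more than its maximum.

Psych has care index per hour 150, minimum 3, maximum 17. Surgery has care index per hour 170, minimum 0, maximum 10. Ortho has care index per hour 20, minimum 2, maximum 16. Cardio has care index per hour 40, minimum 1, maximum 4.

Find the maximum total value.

Meeting every minimum uses 3+0+2+1 = 6 nurse-hours, leaving 32.
Highest care index per hour first: Surgery 170 > Psych 150 > Cardio 40 > Ortho 20.
Surgery: +10 to 10 (cap) ; 22 left.
Psych takes 14 more to reach its cap of 17 ; 8 left.
Cardio takes 3 more to reach its cap of 4 ; 5 left.
Ortho: +5 (room for 14) → 7. Pool exhausted.
Total = 150×17 + 170×10 + 20×7 + 40×4 = 4550.

4550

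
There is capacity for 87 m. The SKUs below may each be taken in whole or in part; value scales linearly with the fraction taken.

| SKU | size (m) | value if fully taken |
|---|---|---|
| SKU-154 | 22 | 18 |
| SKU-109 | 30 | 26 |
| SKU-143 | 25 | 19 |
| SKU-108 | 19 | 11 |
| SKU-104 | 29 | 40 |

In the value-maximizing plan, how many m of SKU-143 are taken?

Best value per unit of size first: SKU-104 40/29≈1.38, SKU-109 26/30≈0.867, SKU-154 18/22≈0.818, SKU-143 19/25≈0.76, SKU-108 11/19≈0.579.
SKU-104: take in full, 29 m for value 40 ; 58 left.
All 30 m of SKU-109 fit (value 26) ; 28 remain.
All 22 m of SKU-154 fit (value 18) ; 6 remain.
Only 6 m remain; take 6/25 of SKU-143 for value 19×6/25 = 4.56.

6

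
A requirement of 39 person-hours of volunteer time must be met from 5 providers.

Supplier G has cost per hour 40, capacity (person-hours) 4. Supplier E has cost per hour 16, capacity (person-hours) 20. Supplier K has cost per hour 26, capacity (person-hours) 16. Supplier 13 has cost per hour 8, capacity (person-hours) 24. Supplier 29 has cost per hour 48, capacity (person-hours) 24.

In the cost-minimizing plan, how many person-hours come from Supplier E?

15

Use providers in increasing cost order.
Take 24 from Supplier 13 at 8 → need 15 more.
Take 15 from Supplier E at 16 to finish.
Supplier K, Supplier G, Supplier 29: unused.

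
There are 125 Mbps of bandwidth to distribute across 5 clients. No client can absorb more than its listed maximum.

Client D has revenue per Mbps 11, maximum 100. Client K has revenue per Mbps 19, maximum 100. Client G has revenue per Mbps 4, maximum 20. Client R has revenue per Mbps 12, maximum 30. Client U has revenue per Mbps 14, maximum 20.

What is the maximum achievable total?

2240

Order the clients by revenue per Mbps: Client K 19 > Client U 14 > Client R 12 > Client D 11 > Client G 4.
Client K takes 100 to reach its cap of 100 — 25 left.
Client U: +20 to 20 (cap) — 5 left.
Client R has room for 30 but only 5 remain, so it gets 5.
Total = 19×100 + 12×5 + 14×20 = 2240.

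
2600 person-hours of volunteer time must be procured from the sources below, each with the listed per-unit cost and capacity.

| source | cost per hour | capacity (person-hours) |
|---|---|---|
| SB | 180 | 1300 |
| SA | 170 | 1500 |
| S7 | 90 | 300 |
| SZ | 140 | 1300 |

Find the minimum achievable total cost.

Use sources in increasing cost order.
Take 300 from S7 at 90 ; need 2300 more.
Take 1300 from SZ at 140 ; need 1000 more.
SA (170): take the remaining 1000 ; done.
SB: unused.
Cost = 300×90 + 1300×140 + 1000×170 = 379000.

379000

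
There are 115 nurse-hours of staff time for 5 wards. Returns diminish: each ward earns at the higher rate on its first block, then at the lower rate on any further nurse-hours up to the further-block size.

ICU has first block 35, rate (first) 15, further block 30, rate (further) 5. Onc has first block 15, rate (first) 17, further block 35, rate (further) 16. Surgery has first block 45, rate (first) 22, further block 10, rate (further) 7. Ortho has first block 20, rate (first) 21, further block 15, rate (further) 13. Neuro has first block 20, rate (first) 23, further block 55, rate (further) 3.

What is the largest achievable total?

Treat each block as its own option and order by rate: Neuro/first 23 > Surgery/first 22 > Ortho/first 21 > Onc/first 17 > Onc/second 16 > ICU/first 15 > Ortho/second 13 > Surgery/second 7 > ICU/second 5 > Neuro/second 3.
Neuro/first (23): +20 ; 95 left.
Surgery first at 22: fill all 45 ; 50 left.
Ortho first at 21: fill all 20 ; 30 left.
Onc first at 17: fill all 15 ; 15 left.
Onc second at 16: only 15 left, fill 15.
Total = 23×20 + 22×45 + 21×20 + 17×15 + 16×15 = 2365.

2365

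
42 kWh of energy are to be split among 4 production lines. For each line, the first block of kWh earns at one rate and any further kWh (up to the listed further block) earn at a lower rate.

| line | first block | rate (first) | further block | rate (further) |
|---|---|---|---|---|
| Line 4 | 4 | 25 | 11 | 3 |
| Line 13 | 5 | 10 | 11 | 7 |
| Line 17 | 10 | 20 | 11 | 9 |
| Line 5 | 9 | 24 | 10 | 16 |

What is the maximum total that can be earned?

762

Rank every tier by rate: Line 4/T1 25 > Line 5/T1 24 > Line 17/T1 20 > Line 5/T2 16 > Line 13/T1 10 > Line 17/T2 9 > Line 13/T2 7 > Line 4/T2 3.
Line 4/T1 (25): +4 — 38 left.
Fill Line 5 T1 block (9 at 24) — 29 left.
Line 17 T1 at 20: fill all 10 — 19 left.
Fill Line 5 T2 block (10 at 16) — 9 left.
Line 13/T1 (10): +5 — 4 left.
Line 17/T2: +4 of 11 at 9; pool empty.
Total = 25×4 + 24×9 + 20×10 + 16×10 + 10×5 + 9×4 = 762.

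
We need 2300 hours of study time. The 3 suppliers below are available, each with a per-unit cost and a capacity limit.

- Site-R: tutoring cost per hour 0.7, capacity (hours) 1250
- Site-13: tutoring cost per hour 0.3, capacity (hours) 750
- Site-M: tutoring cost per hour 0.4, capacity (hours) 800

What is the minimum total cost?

Use suppliers in increasing cost order.
Take 750 from Site-13 at 0.3 ; need 1550 more.
Site-M at 0.4: take all 800 hours ; 750 still needed.
Take 750 from Site-R at 0.7 to finish.
Cost = 750×0.3 + 800×0.4 + 750×0.7 = 1070.

1070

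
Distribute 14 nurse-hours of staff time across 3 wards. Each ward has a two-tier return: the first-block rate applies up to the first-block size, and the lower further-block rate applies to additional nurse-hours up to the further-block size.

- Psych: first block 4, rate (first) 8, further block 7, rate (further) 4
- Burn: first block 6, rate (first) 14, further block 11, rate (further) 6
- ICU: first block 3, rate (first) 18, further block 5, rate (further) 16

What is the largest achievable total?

218

Rank every tier by rate: ICU/tier1 18 > ICU/tier2 16 > Burn/tier1 14 > Psych/tier1 8 > Burn/tier2 6 > Psych/tier2 4.
ICU/tier1 (18): +3 ; 11 left.
Fill ICU tier2 block (5 at 16) ; 6 left.
Burn tier1 at 14: fill all 6 ; 0 left.
Total = 18×3 + 16×5 + 14×6 = 218.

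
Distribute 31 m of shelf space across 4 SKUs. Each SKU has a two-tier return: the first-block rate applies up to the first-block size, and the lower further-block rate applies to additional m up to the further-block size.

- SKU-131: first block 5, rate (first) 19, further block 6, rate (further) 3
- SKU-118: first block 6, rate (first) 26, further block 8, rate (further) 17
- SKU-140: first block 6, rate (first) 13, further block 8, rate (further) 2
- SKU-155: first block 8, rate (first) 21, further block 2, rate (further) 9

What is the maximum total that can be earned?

607

Treat each block as its own option and order by rate: SKU-118/first 26 > SKU-155/first 21 > SKU-131/first 19 > SKU-118/second 17 > SKU-140/first 13 > SKU-155/second 9 > SKU-131/second 3 > SKU-140/second 2.
SKU-118/first (26): +6 → 25 left.
SKU-155/first (21): +8 → 17 left.
SKU-131/first (19): +5 → 12 left.
SKU-118/second (17): +8 → 4 left.
SKU-140/first: +4 of 6 at 13; pool empty.
Total = 26×6 + 21×8 + 19×5 + 17×8 + 13×4 = 607.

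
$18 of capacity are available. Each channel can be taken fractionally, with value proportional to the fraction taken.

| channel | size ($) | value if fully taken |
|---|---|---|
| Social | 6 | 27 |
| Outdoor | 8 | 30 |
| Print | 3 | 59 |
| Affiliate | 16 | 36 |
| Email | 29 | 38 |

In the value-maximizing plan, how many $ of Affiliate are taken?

1

Best value per unit of size first: Print 59/3≈19.7, Social 27/6≈4.5, Outdoor 30/8≈3.75, Affiliate 36/16≈2.25, Email 38/29≈1.31.
Print: take in full, 3 $ for value 59 — 15 left.
All 6 $ of Social fit (value 27) — 9 remain.
All 8 $ of Outdoor fit (value 30) — 1 remain.
Only 1 $ remain; take 1/16 of Affiliate for value 36×1/16 = 2.25.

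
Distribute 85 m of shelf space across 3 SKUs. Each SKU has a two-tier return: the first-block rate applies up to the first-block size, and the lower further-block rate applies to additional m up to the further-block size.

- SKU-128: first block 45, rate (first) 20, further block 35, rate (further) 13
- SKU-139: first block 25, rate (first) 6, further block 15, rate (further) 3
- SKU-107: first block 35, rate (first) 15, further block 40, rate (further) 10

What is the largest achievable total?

1490

Treat each block as its own option and order by rate: SKU-128/tier1 20 > SKU-107/tier1 15 > SKU-128/tier2 13 > SKU-107/tier2 10 > SKU-139/tier1 6 > SKU-139/tier2 3.
Fill SKU-128 tier1 block (45 at 20) → 40 left.
Fill SKU-107 tier1 block (35 at 15) → 5 left.
SKU-128/tier2: +5 of 35 at 13; pool empty.
Total = 20×45 + 15×35 + 13×5 = 1490.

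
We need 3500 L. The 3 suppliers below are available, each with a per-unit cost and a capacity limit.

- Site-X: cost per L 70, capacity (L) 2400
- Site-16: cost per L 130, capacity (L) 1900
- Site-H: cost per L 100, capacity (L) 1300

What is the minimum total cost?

278000

Cheapest first:
Take 2400 from Site-X at 70 — need 1100 more.
Site-H (100): take the remaining 1100 — done.
Site-16: unused.
Cost = 2400×70 + 1100×100 = 278000.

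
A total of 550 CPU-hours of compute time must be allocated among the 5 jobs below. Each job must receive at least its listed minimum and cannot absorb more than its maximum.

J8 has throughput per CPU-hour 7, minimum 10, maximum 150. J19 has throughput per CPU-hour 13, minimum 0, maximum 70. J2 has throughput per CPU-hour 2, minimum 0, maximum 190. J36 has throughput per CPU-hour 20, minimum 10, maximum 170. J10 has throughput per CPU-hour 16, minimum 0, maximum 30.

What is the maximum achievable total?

6100

Meeting every minimum uses 10+0+0+10+0 = 20 CPU-hours, leaving 530.
Highest throughput per CPU-hour first: J36 20 > J10 16 > J19 13 > J8 7 > J2 2.
J36 takes 160 more to reach its cap of 170 — 370 left.
J10: +30 to 30 (cap) — 340 left.
Give J19 70 more to hit its cap of 70 — 270 left.
J8: +140 to 150 (cap) — 130 left.
J2: +130 (room for 190) → 130. Pool exhausted.
Total = 7×150 + 13×70 + 2×130 + 20×170 + 16×30 = 6100.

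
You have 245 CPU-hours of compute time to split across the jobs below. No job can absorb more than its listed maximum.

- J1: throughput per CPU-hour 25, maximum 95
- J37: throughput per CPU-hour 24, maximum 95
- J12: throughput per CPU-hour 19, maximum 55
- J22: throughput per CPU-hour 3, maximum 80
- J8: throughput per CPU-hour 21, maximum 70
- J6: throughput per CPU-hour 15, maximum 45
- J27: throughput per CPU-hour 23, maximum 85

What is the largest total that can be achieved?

Highest throughput per CPU-hour first: J1 25 > J37 24 > J27 23 > J8 21 > J12 19 > J6 15 > J22 3.
J1: +95 to 95 (cap) ; 150 left.
Give J37 95 to hit its cap of 95 ; 55 left.
Only 55 left; J27 takes them to reach 55.
Total = 25×95 + 24×95 + 23×55 = 5920.

5920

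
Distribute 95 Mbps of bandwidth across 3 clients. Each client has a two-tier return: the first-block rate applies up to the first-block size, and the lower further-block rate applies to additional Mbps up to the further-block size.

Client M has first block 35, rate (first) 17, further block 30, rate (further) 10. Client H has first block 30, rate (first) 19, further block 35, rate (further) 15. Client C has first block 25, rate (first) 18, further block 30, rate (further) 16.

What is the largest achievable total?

Rank every tier by rate: Client H/T1 19 > Client C/T1 18 > Client M/T1 17 > Client C/T2 16 > Client H/T2 15 > Client M/T2 10.
Fill Client H T1 block (30 at 19) → 65 left.
Client C/T1 (18): +25 → 40 left.
Client M/T1 (17): +35 → 5 left.
Client C T2 at 16: only 5 left, fill 5.
Total = 19×30 + 18×25 + 17×35 + 16×5 = 1695.

1695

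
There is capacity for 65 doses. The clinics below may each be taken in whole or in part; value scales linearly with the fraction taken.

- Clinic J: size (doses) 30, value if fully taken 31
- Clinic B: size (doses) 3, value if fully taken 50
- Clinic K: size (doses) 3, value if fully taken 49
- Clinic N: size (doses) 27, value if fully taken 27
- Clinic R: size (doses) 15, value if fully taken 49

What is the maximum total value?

193

Sort by value density: Clinic B 50/3≈16.7, Clinic K 49/3≈16.3, Clinic R 49/15≈3.27, Clinic J 31/30≈1.03, Clinic N 27/27≈1.
All 3 doses of Clinic B fit (value 50) ; 62 remain.
Clinic K: take in full, 3 doses for value 49 ; 59 left.
Clinic R: take in full, 15 doses for value 49 ; 44 left.
Take all of Clinic J (30 doses, value 31) ; 14 doses left.
Fill the last 14 doses with part of Clinic N: 14/27 of it earns 14.
Total value = 193.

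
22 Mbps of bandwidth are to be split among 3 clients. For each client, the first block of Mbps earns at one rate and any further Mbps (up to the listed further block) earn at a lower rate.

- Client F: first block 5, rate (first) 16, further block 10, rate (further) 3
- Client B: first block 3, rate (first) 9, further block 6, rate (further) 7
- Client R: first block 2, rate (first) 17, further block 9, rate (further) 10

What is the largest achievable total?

Order all 6 blocks by rate: Client R/tier1 17 > Client F/tier1 16 > Client R/tier2 10 > Client B/tier1 9 > Client B/tier2 7 > Client F/tier2 3.
Client R tier1 at 17: fill all 2 — 20 left.
Client F tier1 at 16: fill all 5 — 15 left.
Client R/tier2 (10): +9 — 6 left.
Client B tier1 at 9: fill all 3 — 3 left.
3 remain; put them into Client B tier2 at 7.
Total = 17×2 + 16×5 + 10×9 + 9×3 + 7×3 = 252.

252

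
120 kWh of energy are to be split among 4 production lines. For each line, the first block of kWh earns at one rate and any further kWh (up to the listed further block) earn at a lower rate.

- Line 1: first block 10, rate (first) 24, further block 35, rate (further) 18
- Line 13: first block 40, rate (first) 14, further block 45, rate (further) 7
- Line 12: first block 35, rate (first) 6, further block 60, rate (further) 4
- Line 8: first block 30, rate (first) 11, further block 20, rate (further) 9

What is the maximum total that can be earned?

Order all 8 blocks by rate: Line 1/tier1 24 > Line 1/tier2 18 > Line 13/tier1 14 > Line 8/tier1 11 > Line 8/tier2 9 > Line 13/tier2 7 > Line 12/tier1 6 > Line 12/tier2 4.
Line 1 tier1 at 24: fill all 10 → 110 left.
Line 1 tier2 at 18: fill all 35 → 75 left.
Line 13 tier1 at 14: fill all 40 → 35 left.
Fill Line 8 tier1 block (30 at 11) → 5 left.
5 remain; put them into Line 8 tier2 at 9.
Total = 24×10 + 18×35 + 14×40 + 11×30 + 9×5 = 1805.

1805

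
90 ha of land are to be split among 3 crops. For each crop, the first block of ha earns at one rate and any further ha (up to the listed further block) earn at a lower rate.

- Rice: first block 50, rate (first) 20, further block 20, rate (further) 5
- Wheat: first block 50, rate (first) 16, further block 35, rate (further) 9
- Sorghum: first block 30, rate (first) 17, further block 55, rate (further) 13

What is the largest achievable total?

Treat each block as its own option and order by rate: Rice/tier1 20 > Sorghum/tier1 17 > Wheat/tier1 16 > Sorghum/tier2 13 > Wheat/tier2 9 > Rice/tier2 5.
Fill Rice tier1 block (50 at 20) → 40 left.
Fill Sorghum tier1 block (30 at 17) → 10 left.
Wheat/tier1: +10 of 50 at 16; pool empty.
Total = 20×50 + 17×30 + 16×10 = 1670.

1670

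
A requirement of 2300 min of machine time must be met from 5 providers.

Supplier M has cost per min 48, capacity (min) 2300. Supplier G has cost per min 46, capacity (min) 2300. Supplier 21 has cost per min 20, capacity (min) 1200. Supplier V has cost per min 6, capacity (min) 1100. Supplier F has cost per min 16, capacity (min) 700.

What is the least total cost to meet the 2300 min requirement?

Use providers in increasing cost order.
Take 1100 from Supplier V at 6 — need 1200 more.
Supplier F (16): use full 700 — 500 min to go.
Take 500 from Supplier 21 at 20 to finish.
Supplier G, Supplier M: unused.
Cost = 1100×6 + 700×16 + 500×20 = 27800.

27800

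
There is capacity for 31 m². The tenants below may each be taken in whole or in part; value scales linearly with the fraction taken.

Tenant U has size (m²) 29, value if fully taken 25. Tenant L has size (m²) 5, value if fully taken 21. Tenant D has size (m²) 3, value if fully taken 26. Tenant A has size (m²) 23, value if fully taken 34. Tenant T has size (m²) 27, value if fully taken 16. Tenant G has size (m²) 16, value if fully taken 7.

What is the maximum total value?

Best value per unit of size first: Tenant D 26/3≈8.67, Tenant L 21/5≈4.2, Tenant A 34/23≈1.48, Tenant U 25/29≈0.862, Tenant T 16/27≈0.593, Tenant G 7/16≈0.438.
Tenant D: take in full, 3 m² for value 26 → 28 left.
Take all of Tenant L (5 m², value 21) → 23 m² left.
Tenant A: take in full, 23 m² for value 34 → 0 left.
Total value = 81.

81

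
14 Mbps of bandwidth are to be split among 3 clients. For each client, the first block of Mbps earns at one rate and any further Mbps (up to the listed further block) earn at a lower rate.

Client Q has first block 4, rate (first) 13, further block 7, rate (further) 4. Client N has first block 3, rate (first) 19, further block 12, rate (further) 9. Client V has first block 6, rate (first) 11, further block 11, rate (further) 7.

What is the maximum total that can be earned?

184

Treat each block as its own option and order by rate: Client N/T1 19 > Client Q/T1 13 > Client V/T1 11 > Client N/T2 9 > Client V/T2 7 > Client Q/T2 4.
Client N/T1 (19): +3 → 11 left.
Client Q T1 at 13: fill all 4 → 7 left.
Fill Client V T1 block (6 at 11) → 1 left.
Client N T2 at 9: only 1 left, fill 1.
Total = 19×3 + 13×4 + 11×6 + 9×1 = 184.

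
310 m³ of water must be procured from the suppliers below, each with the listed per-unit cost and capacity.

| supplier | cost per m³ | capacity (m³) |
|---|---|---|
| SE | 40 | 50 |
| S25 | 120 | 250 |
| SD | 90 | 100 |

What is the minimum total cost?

Fill from the cheapest supplier first.
SE at 40: take all 50 m³ → 260 still needed.
Take 100 from SD at 90 → need 160 more.
S25 at 120: take 160 of its 250 → requirement met.
Cost = 50×40 + 100×90 + 160×120 = 30200.

30200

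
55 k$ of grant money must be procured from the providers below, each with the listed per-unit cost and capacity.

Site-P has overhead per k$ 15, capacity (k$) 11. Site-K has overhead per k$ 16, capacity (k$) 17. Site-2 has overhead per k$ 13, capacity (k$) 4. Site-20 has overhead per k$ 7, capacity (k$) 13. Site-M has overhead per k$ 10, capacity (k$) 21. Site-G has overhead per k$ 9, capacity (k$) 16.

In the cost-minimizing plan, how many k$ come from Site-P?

Use providers in increasing cost order.
Site-20 (7): use full 13 → 42 k$ to go.
Site-G (9): use full 16 → 26 k$ to go.
Site-M (10): use full 21 → 5 k$ to go.
Site-2 (13): use full 4 → 1 k$ to go.
Site-P (15): take the remaining 1 → done.
Site-K: unused.

1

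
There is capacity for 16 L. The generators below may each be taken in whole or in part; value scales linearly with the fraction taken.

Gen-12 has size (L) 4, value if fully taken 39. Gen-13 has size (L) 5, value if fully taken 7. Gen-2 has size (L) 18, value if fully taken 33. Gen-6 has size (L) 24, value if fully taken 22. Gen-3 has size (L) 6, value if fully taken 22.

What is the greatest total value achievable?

Rank by value-to-size ratio: Gen-12 39/4≈9.75, Gen-3 22/6≈3.67, Gen-2 33/18≈1.83, Gen-13 7/5≈1.4, Gen-6 22/24≈0.917.
Take all of Gen-12 (4 L, value 39) → 12 L left.
Take all of Gen-3 (6 L, value 22) → 6 L left.
6 L left: a 6/18 share of Gen-2 gives 33×6/18 = 11.
Total value = 72.

72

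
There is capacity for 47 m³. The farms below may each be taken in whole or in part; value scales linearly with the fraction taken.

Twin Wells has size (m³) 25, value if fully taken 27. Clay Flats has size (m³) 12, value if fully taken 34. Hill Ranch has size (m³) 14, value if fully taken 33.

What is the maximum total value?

89.68

Best value per unit of size first: Clay Flats 34/12≈2.83, Hill Ranch 33/14≈2.36, Twin Wells 27/25≈1.08.
All 12 m³ of Clay Flats fit (value 34) — 35 remain.
Take all of Hill Ranch (14 m³, value 33) — 21 m³ left.
Fill the last 21 m³ with part of Twin Wells: 21/25 of it earns 22.68.
Total value = 89.68.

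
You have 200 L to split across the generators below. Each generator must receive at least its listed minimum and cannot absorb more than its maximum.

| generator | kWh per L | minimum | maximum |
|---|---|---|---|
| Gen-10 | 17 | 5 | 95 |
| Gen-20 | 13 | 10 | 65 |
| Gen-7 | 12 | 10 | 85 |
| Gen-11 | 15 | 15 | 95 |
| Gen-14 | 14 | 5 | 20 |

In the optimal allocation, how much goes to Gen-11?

80

Meeting every minimum uses 5+10+10+15+5 = 45 L, leaving 155.
Rank by kWh per L: Gen-10 17 > Gen-11 15 > Gen-14 14 > Gen-20 13 > Gen-7 12.
Gen-10: +90 to 95 (cap) — 65 left.
Gen-11: +65 (room for 80) → 80. Pool exhausted.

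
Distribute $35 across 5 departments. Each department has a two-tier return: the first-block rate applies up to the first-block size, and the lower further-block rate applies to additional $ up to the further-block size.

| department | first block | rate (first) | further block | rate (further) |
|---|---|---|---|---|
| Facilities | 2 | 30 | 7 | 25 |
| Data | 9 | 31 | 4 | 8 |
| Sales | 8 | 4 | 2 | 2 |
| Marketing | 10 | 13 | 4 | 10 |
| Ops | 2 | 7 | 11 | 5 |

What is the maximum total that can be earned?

Order all 10 blocks by rate: Data/first 31 > Facilities/first 30 > Facilities/second 25 > Marketing/first 13 > Marketing/second 10 > Data/second 8 > Ops/first 7 > Ops/second 5 > Sales/first 4 > Sales/second 2.
Data first at 31: fill all 9 — 26 left.
Facilities/first (30): +2 — 24 left.
Fill Facilities second block (7 at 25) — 17 left.
Fill Marketing first block (10 at 13) — 7 left.
Marketing second at 10: fill all 4 — 3 left.
Data/second: +3 of 4 at 8; pool empty.
Total = 31×9 + 30×2 + 25×7 + 13×10 + 10×4 + 8×3 = 708.

708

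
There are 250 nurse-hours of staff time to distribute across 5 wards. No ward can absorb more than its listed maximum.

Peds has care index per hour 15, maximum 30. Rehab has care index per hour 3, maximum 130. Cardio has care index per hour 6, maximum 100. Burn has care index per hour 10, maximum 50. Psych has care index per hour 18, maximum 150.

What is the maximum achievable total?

Order the wards by care index per hour: Psych 18 > Peds 15 > Burn 10 > Cardio 6 > Rehab 3.
Give Psych 150 to hit its cap of 150 → 100 left.
Peds takes 30 to reach its cap of 30 → 70 left.
Burn: +50 to 50 (cap) → 20 left.
Cardio: +20 (room for 100) → 20. Pool exhausted.
Total = 15×30 + 6×20 + 10×50 + 18×150 = 3770.

3770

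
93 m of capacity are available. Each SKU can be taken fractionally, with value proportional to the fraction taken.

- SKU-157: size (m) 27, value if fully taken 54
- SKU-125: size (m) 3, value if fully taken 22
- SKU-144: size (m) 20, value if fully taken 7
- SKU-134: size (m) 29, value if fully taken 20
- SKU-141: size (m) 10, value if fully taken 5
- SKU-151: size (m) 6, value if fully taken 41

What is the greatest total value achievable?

148.3

Best value per unit of size first: SKU-125 22/3≈7.33, SKU-151 41/6≈6.83, SKU-157 54/27≈2, SKU-134 20/29≈0.69, SKU-141 5/10≈0.5, SKU-144 7/20≈0.35.
Take all of SKU-125 (3 m, value 22) — 90 m left.
Take all of SKU-151 (6 m, value 41) — 84 m left.
All 27 m of SKU-157 fit (value 54) — 57 remain.
SKU-134: take in full, 29 m for value 20 — 28 left.
Take all of SKU-141 (10 m, value 5) — 18 m left.
18 m left: a 18/20 share of SKU-144 gives 7×18/20 = 6.3.
Total value = 148.3.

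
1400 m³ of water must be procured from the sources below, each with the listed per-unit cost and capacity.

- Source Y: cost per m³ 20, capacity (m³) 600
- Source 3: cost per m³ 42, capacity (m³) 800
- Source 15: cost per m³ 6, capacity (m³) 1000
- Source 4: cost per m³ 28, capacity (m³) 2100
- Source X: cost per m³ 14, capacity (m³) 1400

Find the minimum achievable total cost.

11600

Use sources in increasing cost order.
Source 15 at 6: take all 1000 m³ ; 400 still needed.
Source X (14): take the remaining 400 ; done.
Source Y, Source 4, Source 3: unused.
Cost = 1000×6 + 400×14 = 11600.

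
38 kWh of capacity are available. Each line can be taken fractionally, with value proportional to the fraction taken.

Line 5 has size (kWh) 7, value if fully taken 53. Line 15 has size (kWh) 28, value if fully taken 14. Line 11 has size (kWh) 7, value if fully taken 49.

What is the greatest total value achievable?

Sort by value density: Line 5 53/7≈7.57, Line 11 49/7≈7, Line 15 14/28≈0.5.
All 7 kWh of Line 5 fit (value 53) — 31 remain.
All 7 kWh of Line 11 fit (value 49) — 24 remain.
24 kWh left: a 24/28 share of Line 15 gives 14×24/28 = 12.
Total value = 114.

114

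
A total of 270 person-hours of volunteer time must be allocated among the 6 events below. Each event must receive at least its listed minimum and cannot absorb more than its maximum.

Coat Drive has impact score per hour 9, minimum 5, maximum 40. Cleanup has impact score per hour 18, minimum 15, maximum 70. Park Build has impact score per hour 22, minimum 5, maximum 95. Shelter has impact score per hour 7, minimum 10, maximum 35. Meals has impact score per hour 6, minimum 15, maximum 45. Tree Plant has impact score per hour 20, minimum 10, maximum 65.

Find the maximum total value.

Meeting every minimum uses 5+15+5+10+15+10 = 60 person-hours, leaving 210.
Highest impact score per hour first: Park Build 22 > Tree Plant 20 > Cleanup 18 > Coat Drive 9 > Shelter 7 > Meals 6.
Give Park Build 90 more to hit its cap of 95 ; 120 left.
Tree Plant: +55 to 65 (cap) ; 65 left.
Cleanup: +55 to 70 (cap) ; 10 left.
Only 10 left; Coat Drive takes them to reach 15.
Total = 9×15 + 18×70 + 22×95 + 7×10 + 6×15 + 20×65 = 4945.

4945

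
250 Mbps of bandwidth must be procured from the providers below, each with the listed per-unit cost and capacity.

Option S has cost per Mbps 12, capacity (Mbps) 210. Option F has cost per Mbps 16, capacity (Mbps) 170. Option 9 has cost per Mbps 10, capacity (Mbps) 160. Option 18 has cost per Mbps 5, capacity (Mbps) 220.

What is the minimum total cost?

1400

Cheapest first:
Option 18 (5): use full 220 ; 30 Mbps to go.
Take 30 from Option 9 at 10 to finish.
Option S, Option F: unused.
Cost = 220×5 + 30×10 = 1400.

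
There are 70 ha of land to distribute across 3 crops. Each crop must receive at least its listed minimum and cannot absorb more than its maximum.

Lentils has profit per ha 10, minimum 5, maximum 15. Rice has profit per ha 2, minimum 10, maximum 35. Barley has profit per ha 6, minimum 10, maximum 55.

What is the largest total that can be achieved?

440

Meeting every minimum uses 5+10+10 = 25 ha, leaving 45.
Order the crops by profit per ha: Lentils 10 > Barley 6 > Rice 2.
Lentils: +10 to 15 (cap) → 35 left.
Only 35 left; Barley takes them to reach 45.
Total = 10×15 + 2×10 + 6×45 = 440.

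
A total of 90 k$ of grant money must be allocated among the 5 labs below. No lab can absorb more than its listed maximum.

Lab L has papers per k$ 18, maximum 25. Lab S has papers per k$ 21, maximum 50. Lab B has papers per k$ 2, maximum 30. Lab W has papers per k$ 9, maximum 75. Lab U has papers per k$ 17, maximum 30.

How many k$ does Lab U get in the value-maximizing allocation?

Rank by papers per k$: Lab S 21 > Lab L 18 > Lab U 17 > Lab W 9 > Lab B 2.
Give Lab S 50 to hit its cap of 50 → 40 left.
Lab L takes 25 to reach its cap of 25 → 15 left.
Lab U has room for 30 but only 15 remain, so it gets 15.

15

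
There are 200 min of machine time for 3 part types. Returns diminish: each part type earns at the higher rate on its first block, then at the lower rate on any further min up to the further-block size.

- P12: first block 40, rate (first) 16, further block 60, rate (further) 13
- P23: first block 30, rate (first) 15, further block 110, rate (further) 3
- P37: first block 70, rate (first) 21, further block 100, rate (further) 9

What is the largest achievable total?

Rank every tier by rate: P37/T1 21 > P12/T1 16 > P23/T1 15 > P12/T2 13 > P37/T2 9 > P23/T2 3.
P37/T1 (21): +70 → 130 left.
Fill P12 T1 block (40 at 16) → 90 left.
P23 T1 at 15: fill all 30 → 60 left.
P12/T2 (13): +60 → 0 left.
Total = 21×70 + 16×40 + 15×30 + 13×60 = 3340.

3340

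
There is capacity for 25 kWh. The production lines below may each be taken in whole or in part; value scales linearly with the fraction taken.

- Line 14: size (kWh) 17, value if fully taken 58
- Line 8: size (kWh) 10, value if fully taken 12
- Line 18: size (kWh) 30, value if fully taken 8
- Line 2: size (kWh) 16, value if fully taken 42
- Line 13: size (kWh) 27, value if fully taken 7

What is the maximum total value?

Rank by value-to-size ratio: Line 14 58/17≈3.41, Line 2 42/16≈2.62, Line 8 12/10≈1.2, Line 18 8/30≈0.267, Line 13 7/27≈0.259.
All 17 kWh of Line 14 fit (value 58) → 8 remain.
Only 8 kWh remain; take 8/16 of Line 2 for value 42×8/16 = 21.
Total value = 79.

79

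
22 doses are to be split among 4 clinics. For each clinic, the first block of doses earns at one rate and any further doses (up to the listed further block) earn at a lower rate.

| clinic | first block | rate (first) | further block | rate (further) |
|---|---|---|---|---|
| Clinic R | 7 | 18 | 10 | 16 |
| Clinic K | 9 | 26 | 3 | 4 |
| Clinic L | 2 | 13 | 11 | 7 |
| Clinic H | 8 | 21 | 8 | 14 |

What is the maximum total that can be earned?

Treat each block as its own option and order by rate: Clinic K/first 26 > Clinic H/first 21 > Clinic R/first 18 > Clinic R/second 16 > Clinic H/second 14 > Clinic L/first 13 > Clinic L/second 7 > Clinic K/second 4.
Clinic K first at 26: fill all 9 ; 13 left.
Clinic H/first (21): +8 ; 5 left.
Clinic R first at 18: only 5 left, fill 5.
Total = 26×9 + 21×8 + 18×5 = 492.

492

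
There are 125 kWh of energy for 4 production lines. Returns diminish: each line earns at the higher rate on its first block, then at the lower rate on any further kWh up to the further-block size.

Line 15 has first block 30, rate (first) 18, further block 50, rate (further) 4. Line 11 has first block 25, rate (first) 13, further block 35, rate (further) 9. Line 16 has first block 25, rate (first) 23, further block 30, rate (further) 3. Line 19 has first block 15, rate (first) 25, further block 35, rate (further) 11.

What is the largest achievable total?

Treat each block as its own option and order by rate: Line 19/T1 25 > Line 16/T1 23 > Line 15/T1 18 > Line 11/T1 13 > Line 19/T2 11 > Line 11/T2 9 > Line 15/T2 4 > Line 16/T2 3.
Fill Line 19 T1 block (15 at 25) ; 110 left.
Line 16/T1 (23): +25 ; 85 left.
Line 15/T1 (18): +30 ; 55 left.
Line 11 T1 at 13: fill all 25 ; 30 left.
Line 19/T2: +30 of 35 at 11; pool empty.
Total = 25×15 + 23×25 + 18×30 + 13×25 + 11×30 = 2145.

2145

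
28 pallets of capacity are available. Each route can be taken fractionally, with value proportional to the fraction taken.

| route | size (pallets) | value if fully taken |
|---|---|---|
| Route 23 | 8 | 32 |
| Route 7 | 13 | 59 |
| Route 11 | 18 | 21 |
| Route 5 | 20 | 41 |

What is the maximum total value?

105.35

Rank by value-to-size ratio: Route 7 59/13≈4.54, Route 23 32/8≈4, Route 5 41/20≈2.05, Route 11 21/18≈1.17.
All 13 pallets of Route 7 fit (value 59) — 15 remain.
Take all of Route 23 (8 pallets, value 32) — 7 pallets left.
Only 7 pallets remain; take 7/20 of Route 5 for value 41×7/20 = 14.35.
Total value = 105.35.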